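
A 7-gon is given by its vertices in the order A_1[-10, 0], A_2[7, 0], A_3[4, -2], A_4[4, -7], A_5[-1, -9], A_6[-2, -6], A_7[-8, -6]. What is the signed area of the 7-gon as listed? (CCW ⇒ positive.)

-92.5

Cross-terms: 0, -14, -20, -43, -12, -36, -60  ⇒  Σ = -185
Signed area = Σ/2 = -92.5 (negative ⇒ clockwise traversal).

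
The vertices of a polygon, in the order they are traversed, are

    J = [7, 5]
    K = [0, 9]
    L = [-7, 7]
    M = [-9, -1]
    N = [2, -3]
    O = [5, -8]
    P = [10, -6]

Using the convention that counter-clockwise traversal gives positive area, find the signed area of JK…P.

183

J→K: (7)(9) − (0)(5) = 63
K→L: (0)(7) − (-7)(9) = 63
L→M: (-7)(-1) − (-9)(7) = 70
M→N: (-9)(-3) − (2)(-1) = 29
N→O: (2)(-8) − (5)(-3) = -1
O→P: (5)(-6) − (10)(-8) = 50
P→J: (10)(5) − (7)(-6) = 92
Σ = 366
Signed area = Σ/2 = 183 (positive ⇒ counter-clockwise traversal).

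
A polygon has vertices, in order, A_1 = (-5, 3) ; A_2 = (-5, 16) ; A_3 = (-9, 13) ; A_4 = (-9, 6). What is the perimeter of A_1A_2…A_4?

|A_1A_2| = √((0)² + (13)²) = √169 = 13
|A_2A_3| = √((-4)² + (-3)²) = √25 = 5
|A_3A_4| = √((0)² + (-7)²) = √49 = 7
|A_4A_1| = √((4)² + (-3)²) = √25 = 5
Perimeter = 13 + 5 + 7 + 5 = 30.

30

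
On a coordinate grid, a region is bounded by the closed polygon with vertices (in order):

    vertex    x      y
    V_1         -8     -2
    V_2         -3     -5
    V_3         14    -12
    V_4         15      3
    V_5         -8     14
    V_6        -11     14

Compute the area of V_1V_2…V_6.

V_1→V_2: (-8)(-5) − (-3)(-2) = 34
V_2→V_3: (-3)(-12) − (14)(-5) = 106
V_3→V_4: (14)(3) − (15)(-12) = 222
V_4→V_5: (15)(14) − (-8)(3) = 234
V_5→V_6: (-8)(14) − (-11)(14) = 42
V_6→V_1: (-11)(-2) − (-8)(14) = 134
Σ = 772
Area = |Σ|/2 = 386.

386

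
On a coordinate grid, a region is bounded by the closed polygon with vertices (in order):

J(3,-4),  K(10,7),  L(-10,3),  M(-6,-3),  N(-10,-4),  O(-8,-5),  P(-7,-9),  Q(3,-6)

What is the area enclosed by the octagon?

166.5

Apply the surveyor's formula: 2A = Σ (x_i·y_{i+1} − x_{i+1}·y_i), indices taken mod 8.
Σ = (61) + (100) + (48) + (-6) + (18) + (37) + (69) + (6) = 333
Area = |Σ|/2 = 166.5.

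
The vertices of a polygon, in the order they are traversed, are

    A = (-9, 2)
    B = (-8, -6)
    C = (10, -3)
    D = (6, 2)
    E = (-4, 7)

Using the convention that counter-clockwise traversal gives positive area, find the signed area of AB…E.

148.5

Apply the surveyor's formula: 2A = Σ (x_i·y_{i+1} − x_{i+1}·y_i), indices taken mod 5.
Cross-terms: 70, 84, 38, 50, 55  ⇒  Σ = 297
Signed area = Σ/2 = 148.5 (positive ⇒ counter-clockwise traversal).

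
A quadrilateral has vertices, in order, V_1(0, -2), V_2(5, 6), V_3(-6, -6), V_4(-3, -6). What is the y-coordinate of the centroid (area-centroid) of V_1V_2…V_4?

-28/15

Apply the shoelace formula. First the cross-terms c_i = x_i·y_{i+1} − x_{i+1}·y_i:
  10, 6, 18, 6  ⇒  2A = 40, A = 20.
Then Σ (y_i + y_{i+1})·c_i = -224, so ȳ = -224 / (6·20) = -28/15.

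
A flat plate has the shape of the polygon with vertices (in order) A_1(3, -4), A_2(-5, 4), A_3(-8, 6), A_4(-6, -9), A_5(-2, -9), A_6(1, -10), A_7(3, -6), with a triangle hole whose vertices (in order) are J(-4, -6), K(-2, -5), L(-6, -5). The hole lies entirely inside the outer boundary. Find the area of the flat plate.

Outer boundary:
Apply the shoelace (surveyor's) formula: 2A = Σ (x_i·y_{i+1} − x_{i+1}·y_i), indices taken mod 7.
A_1→A_2: (3)(4) − (-5)(-4) = -8
A_2→A_3: (-5)(6) − (-8)(4) = 2
A_3→A_4: (-8)(-9) − (-6)(6) = 108
A_4→A_5: (-6)(-9) − (-2)(-9) = 36
A_5→A_6: (-2)(-10) − (1)(-9) = 29
A_6→A_7: (1)(-6) − (3)(-10) = 24
A_7→A_1: (3)(-4) − (3)(-6) = 6
Σ = 197
Area = |Σ|/2 = 98.5.
Hole:
Apply the surveyor's formula: 2A = Σ (x_i·y_{i+1} − x_{i+1}·y_i), indices taken mod 3.
J→K: (-4)(-5) − (-2)(-6) = 8
K→L: (-2)(-5) − (-6)(-5) = -20
L→J: (-6)(-6) − (-4)(-5) = 16
Σ = 4
Area = |Σ|/2 = 2.
Net area = 98.5 − 2 = 96.5.

96.5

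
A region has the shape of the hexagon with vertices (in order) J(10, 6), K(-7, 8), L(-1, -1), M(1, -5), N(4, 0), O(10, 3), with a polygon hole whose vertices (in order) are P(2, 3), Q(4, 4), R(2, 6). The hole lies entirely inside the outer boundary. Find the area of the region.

99.5

Outer boundary:
Apply the shoelace formula: 2A = Σ (x_i·y_{i+1} − x_{i+1}·y_i), indices taken mod 6.
Σ = (122) + (15) + (6) + (20) + (12) + (30) = 205
Area = |Σ|/2 = 102.5.
Hole:
Apply Gauss's area formula: 2A = Σ (x_i·y_{i+1} − x_{i+1}·y_i), indices taken mod 3.
P→Q: (2)(4) − (4)(3) = -4
Q→R: (4)(6) − (2)(4) = 16
R→P: (2)(3) − (2)(6) = -6
Σ = 6
Area = |Σ|/2 = 3.
Net area = 102.5 − 3 = 99.5.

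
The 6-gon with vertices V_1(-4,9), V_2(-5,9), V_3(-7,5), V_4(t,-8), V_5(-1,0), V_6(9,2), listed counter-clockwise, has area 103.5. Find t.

-5

Write out the shoelace sum; only the two edges meeting at V_4 involve t:
2·Area = [((-7)·(-8) − t·5) + (t·0 − (-1)·(-8))] + 134
       = -5·t + 182 = 207
⇒ t = -5.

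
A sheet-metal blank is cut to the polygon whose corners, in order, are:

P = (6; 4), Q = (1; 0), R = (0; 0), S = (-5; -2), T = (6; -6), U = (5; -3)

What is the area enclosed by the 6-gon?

44

Σ = (-4) + (0) + (0) + (42) + (12) + (38) = 88
Area = |Σ|/2 = 44.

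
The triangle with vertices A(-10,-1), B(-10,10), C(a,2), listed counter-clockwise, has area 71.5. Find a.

-23

The doubled signed area Σ (x_i y_{i+1} − x_{i+1} y_i) is linear in a.
With a=0 it equals -110; the coefficient of a is -11 (from the two edges through C).
So -11·a + -110 = 2·71.5 = 143 ⇒ a = -23.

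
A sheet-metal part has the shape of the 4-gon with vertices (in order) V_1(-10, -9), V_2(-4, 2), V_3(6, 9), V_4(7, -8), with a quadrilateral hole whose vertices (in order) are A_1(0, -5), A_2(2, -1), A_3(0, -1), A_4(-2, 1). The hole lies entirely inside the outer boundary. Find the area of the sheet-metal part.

171

Outer boundary:
V_1→V_2: (-10)(2) − (-4)(-9) = -56
V_2→V_3: (-4)(9) − (6)(2) = -48
V_3→V_4: (6)(-8) − (7)(9) = -111
V_4→V_1: (7)(-9) − (-10)(-8) = -143
Σ = -358
Area = |Σ|/2 = 179.
Hole:
Apply the shoelace formula: 2A = Σ (x_i·y_{i+1} − x_{i+1}·y_i), indices taken mod 4.
Cross-terms: 10, -2, -2, 10  ⇒  Σ = 16
Area = |Σ|/2 = 8.
Net area = 179 − 8 = 171.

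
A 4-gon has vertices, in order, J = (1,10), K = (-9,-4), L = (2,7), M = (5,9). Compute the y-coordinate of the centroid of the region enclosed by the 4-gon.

Apply the shoelace (surveyor's) formula. First the cross-terms c_i = x_i·y_{i+1} − x_{i+1}·y_i:
  86, -55, -17, 41  ⇒  2A = 55, A = 27.5.
Then Σ (y_i + y_{i+1})·c_i = 858, so ȳ = 858 / (6·27.5) = 5.2.

5.2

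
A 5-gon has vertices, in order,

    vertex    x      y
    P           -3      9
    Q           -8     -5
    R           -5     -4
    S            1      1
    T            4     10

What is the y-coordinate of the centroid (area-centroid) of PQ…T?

536/165

Apply the shoelace (surveyor's) formula. First the cross-terms c_i = x_i·y_{i+1} − x_{i+1}·y_i:
  87, 7, -1, 6, 66  ⇒  2A = 165, A = 82.5.
Then Σ (y_i + y_{i+1})·c_i = 1608, so ȳ = 1608 / (6·82.5) = 536/165.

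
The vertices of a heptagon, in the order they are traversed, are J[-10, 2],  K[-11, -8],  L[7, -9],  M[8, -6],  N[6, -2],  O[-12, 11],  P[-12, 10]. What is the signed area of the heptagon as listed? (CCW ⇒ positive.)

Apply the surveyor's formula: 2A = Σ (x_i·y_{i+1} − x_{i+1}·y_i), indices taken mod 7.
J→K: (-10)(-8) − (-11)(2) = 102
K→L: (-11)(-9) − (7)(-8) = 155
L→M: (7)(-6) − (8)(-9) = 30
M→N: (8)(-2) − (6)(-6) = 20
N→O: (6)(11) − (-12)(-2) = 42
O→P: (-12)(10) − (-12)(11) = 12
P→J: (-12)(2) − (-10)(10) = 76
Σ = 437
Signed area = Σ/2 = 218.5 (positive ⇒ counter-clockwise traversal).

218.5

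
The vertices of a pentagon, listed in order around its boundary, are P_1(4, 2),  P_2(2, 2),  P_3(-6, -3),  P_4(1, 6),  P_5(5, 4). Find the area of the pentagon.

27.5

Apply Gauss's area formula: 2A = Σ (x_i·y_{i+1} − x_{i+1}·y_i), indices taken mod 5.
P_1→P_2: (4)(2) − (2)(2) = 4
P_2→P_3: (2)(-3) − (-6)(2) = 6
P_3→P_4: (-6)(6) − (1)(-3) = -33
P_4→P_5: (1)(4) − (5)(6) = -26
P_5→P_1: (5)(2) − (4)(4) = -6
Σ = -55
Area = |Σ|/2 = 27.5.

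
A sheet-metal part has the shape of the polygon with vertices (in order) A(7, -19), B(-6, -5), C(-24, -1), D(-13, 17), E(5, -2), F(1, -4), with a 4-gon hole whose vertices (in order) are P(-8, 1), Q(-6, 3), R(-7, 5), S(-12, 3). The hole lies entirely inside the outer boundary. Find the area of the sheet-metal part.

Outer boundary:
Apply Gauss's area formula: 2A = Σ (x_i·y_{i+1} − x_{i+1}·y_i), indices taken mod 6.
Σ = (-149) + (-114) + (-421) + (-59) + (-18) + (9) = -752
Area = |Σ|/2 = 376.
Hole:
Apply the shoelace formula: 2A = Σ (x_i·y_{i+1} − x_{i+1}·y_i), indices taken mod 4.
P→Q: (-8)(3) − (-6)(1) = -18
Q→R: (-6)(5) − (-7)(3) = -9
R→S: (-7)(3) − (-12)(5) = 39
S→P: (-12)(1) − (-8)(3) = 12
Σ = 24
Area = |Σ|/2 = 12.
Net area = 376 − 12 = 364.

364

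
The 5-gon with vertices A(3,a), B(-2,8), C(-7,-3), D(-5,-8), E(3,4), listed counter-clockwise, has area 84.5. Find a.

The doubled signed area Σ (x_i y_{i+1} − x_{i+1} y_i) is linear in a.
With a=0 it equals 119; the coefficient of a is 5 (from the two edges through A).
So 5·a + 119 = 2·84.5 = 169 ⇒ a = 10.

10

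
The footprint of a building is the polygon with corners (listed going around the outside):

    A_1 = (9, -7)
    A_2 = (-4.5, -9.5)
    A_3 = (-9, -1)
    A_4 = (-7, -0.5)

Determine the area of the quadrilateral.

73.5

Apply the shoelace formula: 2A = Σ (x_i·y_{i+1} − x_{i+1}·y_i), indices taken mod 4.
Σ = (-117) + (-81) + (-2.5) + (53.5) = -147
Area = |Σ|/2 = 73.5.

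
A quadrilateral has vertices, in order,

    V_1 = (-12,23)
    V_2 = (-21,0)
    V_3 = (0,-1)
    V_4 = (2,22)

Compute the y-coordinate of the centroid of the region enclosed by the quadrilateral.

Apply the shoelace formula. First the cross-terms c_i = x_i·y_{i+1} − x_{i+1}·y_i:
  483, 21, 2, 310  ⇒  2A = 816, A = 408.
Then Σ (y_i + y_{i+1})·c_i = 25080, so ȳ = 25080 / (6·408) = 1045/102.

1045/102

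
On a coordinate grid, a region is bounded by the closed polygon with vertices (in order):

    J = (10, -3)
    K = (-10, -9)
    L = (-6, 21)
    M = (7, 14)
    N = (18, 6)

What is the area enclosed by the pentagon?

J→K: (10)(-9) − (-10)(-3) = -120
K→L: (-10)(21) − (-6)(-9) = -264
L→M: (-6)(14) − (7)(21) = -231
M→N: (7)(6) − (18)(14) = -210
N→J: (18)(-3) − (10)(6) = -114
Σ = -939
Area = |Σ|/2 = 469.5.

469.5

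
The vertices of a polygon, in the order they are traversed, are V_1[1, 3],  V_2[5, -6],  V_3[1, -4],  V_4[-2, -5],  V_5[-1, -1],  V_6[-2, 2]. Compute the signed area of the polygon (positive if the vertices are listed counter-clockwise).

V_1→V_2: (1)(-6) − (5)(3) = -21
V_2→V_3: (5)(-4) − (1)(-6) = -14
V_3→V_4: (1)(-5) − (-2)(-4) = -13
V_4→V_5: (-2)(-1) − (-1)(-5) = -3
V_5→V_6: (-1)(2) − (-2)(-1) = -4
V_6→V_1: (-2)(3) − (1)(2) = -8
Σ = -63
Signed area = Σ/2 = -31.5 (negative ⇒ clockwise traversal).

-31.5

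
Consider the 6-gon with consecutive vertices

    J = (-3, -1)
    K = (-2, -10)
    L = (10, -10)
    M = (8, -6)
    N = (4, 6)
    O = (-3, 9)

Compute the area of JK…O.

162

Apply the shoelace (surveyor's) formula: 2A = Σ (x_i·y_{i+1} − x_{i+1}·y_i), indices taken mod 6.
Σ = (28) + (120) + (20) + (72) + (54) + (30) = 324
Area = |Σ|/2 = 162.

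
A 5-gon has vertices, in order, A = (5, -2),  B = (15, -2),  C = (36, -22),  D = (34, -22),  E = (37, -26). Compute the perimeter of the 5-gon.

|AB| = √((10)² + (0)²) = √100 = 10
|BC| = √((21)² + (-20)²) = √841 = 29
|CD| = √((-2)² + (0)²) = √4 = 2
|DE| = √((3)² + (-4)²) = √25 = 5
|EA| = √((-32)² + (24)²) = √1600 = 40
Perimeter = 10 + 29 + 2 + 5 + 40 = 86.

86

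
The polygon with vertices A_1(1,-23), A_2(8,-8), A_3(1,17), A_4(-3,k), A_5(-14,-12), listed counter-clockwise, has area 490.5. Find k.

16

Write out the shoelace sum; only the two edges meeting at A_4 involve k:
2·Area = [(1·k − (-3)·17) + ((-3)·(-12) − (-14)·k)] + 654
       = 15·k + 741 = 981
⇒ k = 16.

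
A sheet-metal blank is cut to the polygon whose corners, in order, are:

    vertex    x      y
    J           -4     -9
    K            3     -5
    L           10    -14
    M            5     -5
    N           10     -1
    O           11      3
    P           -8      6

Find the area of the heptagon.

Apply Gauss's area formula: 2A = Σ (x_i·y_{i+1} − x_{i+1}·y_i), indices taken mod 7.
Σ = (47) + (8) + (20) + (45) + (41) + (90) + (96) = 347
Area = |Σ|/2 = 173.5.

173.5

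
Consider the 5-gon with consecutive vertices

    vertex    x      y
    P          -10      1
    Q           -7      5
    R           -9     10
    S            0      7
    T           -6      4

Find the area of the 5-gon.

27.5

Apply the shoelace formula: 2A = Σ (x_i·y_{i+1} − x_{i+1}·y_i), indices taken mod 5.
Σ = (-43) + (-25) + (-63) + (42) + (34) = -55
Area = |Σ|/2 = 27.5.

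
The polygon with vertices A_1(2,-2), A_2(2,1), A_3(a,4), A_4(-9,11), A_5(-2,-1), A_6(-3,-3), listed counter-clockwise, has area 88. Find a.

8

The doubled signed area Σ (x_i y_{i+1} − x_{i+1} y_i) is linear in a.
With a=0 it equals 96; the coefficient of a is 10 (from the two edges through A_3).
So 10·a + 96 = 2·88 = 176 ⇒ a = 8.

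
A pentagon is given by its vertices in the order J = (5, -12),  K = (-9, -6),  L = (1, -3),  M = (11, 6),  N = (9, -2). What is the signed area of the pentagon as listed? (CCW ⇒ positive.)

Apply Gauss's area formula: 2A = Σ (x_i·y_{i+1} − x_{i+1}·y_i), indices taken mod 5.
J→K: (5)(-6) − (-9)(-12) = -138
K→L: (-9)(-3) − (1)(-6) = 33
L→M: (1)(6) − (11)(-3) = 39
M→N: (11)(-2) − (9)(6) = -76
N→J: (9)(-12) − (5)(-2) = -98
Σ = -240
Signed area = Σ/2 = -120 (negative ⇒ clockwise traversal).

-120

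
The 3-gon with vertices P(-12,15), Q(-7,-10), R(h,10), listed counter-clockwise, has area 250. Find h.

9

Write out the shoelace sum; only the two edges meeting at R involve h:
2·Area = [((-7)·10 − h·(-10)) + (h·15 − (-12)·10)] + 225
       = 25·h + 275 = 500
⇒ h = 9.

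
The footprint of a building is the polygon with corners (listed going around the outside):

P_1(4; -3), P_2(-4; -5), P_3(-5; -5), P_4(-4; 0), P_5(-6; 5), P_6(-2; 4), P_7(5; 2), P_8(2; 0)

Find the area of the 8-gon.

62.5

Apply the surveyor's formula: 2A = Σ (x_i·y_{i+1} − x_{i+1}·y_i), indices taken mod 8.
P_1→P_2: (4)(-5) − (-4)(-3) = -32
P_2→P_3: (-4)(-5) − (-5)(-5) = -5
P_3→P_4: (-5)(0) − (-4)(-5) = -20
P_4→P_5: (-4)(5) − (-6)(0) = -20
P_5→P_6: (-6)(4) − (-2)(5) = -14
P_6→P_7: (-2)(2) − (5)(4) = -24
P_7→P_8: (5)(0) − (2)(2) = -4
P_8→P_1: (2)(-3) − (4)(0) = -6
Σ = -125
Area = |Σ|/2 = 62.5.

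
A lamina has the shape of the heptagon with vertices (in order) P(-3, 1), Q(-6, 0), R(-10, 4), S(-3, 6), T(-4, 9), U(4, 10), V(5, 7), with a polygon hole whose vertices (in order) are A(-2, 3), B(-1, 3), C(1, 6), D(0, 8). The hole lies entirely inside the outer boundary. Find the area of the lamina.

64.5

Outer boundary:
Apply the surveyor's formula: 2A = Σ (x_i·y_{i+1} − x_{i+1}·y_i), indices taken mod 7.
Σ = (6) + (-24) + (-48) + (-3) + (-76) + (-22) + (26) = -141
Area = |Σ|/2 = 70.5.
Hole:
Apply the shoelace formula: 2A = Σ (x_i·y_{i+1} − x_{i+1}·y_i), indices taken mod 4.
Σ = (-3) + (-9) + (8) + (16) = 12
Area = |Σ|/2 = 6.
Net area = 70.5 − 6 = 64.5.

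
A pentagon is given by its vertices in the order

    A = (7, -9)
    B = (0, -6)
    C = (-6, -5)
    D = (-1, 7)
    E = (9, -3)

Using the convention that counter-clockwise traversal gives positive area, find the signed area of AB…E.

Apply the surveyor's formula: 2A = Σ (x_i·y_{i+1} − x_{i+1}·y_i), indices taken mod 5.
A→B: (7)(-6) − (0)(-9) = -42
B→C: (0)(-5) − (-6)(-6) = -36
C→D: (-6)(7) − (-1)(-5) = -47
D→E: (-1)(-3) − (9)(7) = -60
E→A: (9)(-9) − (7)(-3) = -60
Σ = -245
Signed area = Σ/2 = -122.5 (negative ⇒ clockwise traversal).

-122.5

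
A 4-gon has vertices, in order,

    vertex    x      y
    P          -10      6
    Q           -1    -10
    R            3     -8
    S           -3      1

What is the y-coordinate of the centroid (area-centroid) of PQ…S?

Apply Gauss's area formula. First the cross-terms c_i = x_i·y_{i+1} − x_{i+1}·y_i:
  106, 38, -21, -8  ⇒  2A = 115, A = 57.5.
Then Σ (y_i + y_{i+1})·c_i = -1017, so ȳ = -1017 / (6·57.5) = -339/115.

-339/115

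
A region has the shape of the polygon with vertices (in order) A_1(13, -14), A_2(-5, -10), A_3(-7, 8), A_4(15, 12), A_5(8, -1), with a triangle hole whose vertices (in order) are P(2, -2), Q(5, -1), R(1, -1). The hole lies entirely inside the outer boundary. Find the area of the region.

360

Outer boundary:
Cross-terms: -200, -110, -204, -111, -99  ⇒  Σ = -724
Area = |Σ|/2 = 362.
Hole:
Σ = (8) + (-4) + (0) = 4
Area = |Σ|/2 = 2.
Net area = 362 − 2 = 360.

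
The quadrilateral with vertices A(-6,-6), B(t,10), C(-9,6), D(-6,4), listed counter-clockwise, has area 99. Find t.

The doubled signed area Σ (x_i y_{i+1} − x_{i+1} y_i) is linear in t.
With t=0 it equals 90; the coefficient of t is 12 (from the two edges through B).
So 12·t + 90 = 2·99 = 198 ⇒ t = 9.

9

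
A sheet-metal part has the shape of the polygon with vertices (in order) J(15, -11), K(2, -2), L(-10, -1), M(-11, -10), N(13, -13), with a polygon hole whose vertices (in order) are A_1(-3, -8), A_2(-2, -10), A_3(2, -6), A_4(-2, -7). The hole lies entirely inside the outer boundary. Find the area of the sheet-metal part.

Outer boundary:
J→K: (15)(-2) − (2)(-11) = -8
K→L: (2)(-1) − (-10)(-2) = -22
L→M: (-10)(-10) − (-11)(-1) = 89
M→N: (-11)(-13) − (13)(-10) = 273
N→J: (13)(-11) − (15)(-13) = 52
Σ = 384
Area = |Σ|/2 = 192.
Hole:
Σ = (14) + (32) + (-26) + (-5) = 15
Area = |Σ|/2 = 7.5.
Net area = 192 − 7.5 = 184.5.

184.5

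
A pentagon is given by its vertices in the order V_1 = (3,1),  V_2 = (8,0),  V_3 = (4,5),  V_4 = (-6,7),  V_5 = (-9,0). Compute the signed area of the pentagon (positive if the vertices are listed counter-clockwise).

V_1→V_2: (3)(0) − (8)(1) = -8
V_2→V_3: (8)(5) − (4)(0) = 40
V_3→V_4: (4)(7) − (-6)(5) = 58
V_4→V_5: (-6)(0) − (-9)(7) = 63
V_5→V_1: (-9)(1) − (3)(0) = -9
Σ = 144
Signed area = Σ/2 = 72 (positive ⇒ counter-clockwise traversal).

72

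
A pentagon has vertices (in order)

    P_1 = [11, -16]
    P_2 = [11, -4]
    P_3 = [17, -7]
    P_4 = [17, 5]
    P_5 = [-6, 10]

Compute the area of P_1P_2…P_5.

Σ = (132) + (-9) + (204) + (200) + (-14) = 513
Area = |Σ|/2 = 256.5.

256.5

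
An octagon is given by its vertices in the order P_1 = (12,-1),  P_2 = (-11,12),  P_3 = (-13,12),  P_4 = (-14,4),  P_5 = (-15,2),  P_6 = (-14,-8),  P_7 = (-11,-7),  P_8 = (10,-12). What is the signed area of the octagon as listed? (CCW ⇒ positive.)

Σ = (133) + (24) + (116) + (32) + (148) + (10) + (202) + (134) = 799
Signed area = Σ/2 = 399.5 (positive ⇒ counter-clockwise traversal).

399.5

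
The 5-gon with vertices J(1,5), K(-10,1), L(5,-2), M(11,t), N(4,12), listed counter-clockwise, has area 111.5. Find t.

The doubled signed area Σ (x_i y_{i+1} − x_{i+1} y_i) is linear in t.
With t=0 it equals 228; the coefficient of t is 1 (from the two edges through M).
So 1·t + 228 = 2·111.5 = 223 ⇒ t = -5.

-5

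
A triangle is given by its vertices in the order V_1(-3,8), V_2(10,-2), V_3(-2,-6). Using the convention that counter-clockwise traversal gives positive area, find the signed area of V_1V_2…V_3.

Apply the shoelace formula: 2A = Σ (x_i·y_{i+1} − x_{i+1}·y_i), indices taken mod 3.
Σ = (-74) + (-64) + (-34) = -172
Signed area = Σ/2 = -86 (negative ⇒ clockwise traversal).

-86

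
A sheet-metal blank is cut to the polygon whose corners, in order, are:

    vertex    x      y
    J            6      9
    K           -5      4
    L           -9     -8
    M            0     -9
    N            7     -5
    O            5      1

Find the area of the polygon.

180

Apply the shoelace (surveyor's) formula: 2A = Σ (x_i·y_{i+1} − x_{i+1}·y_i), indices taken mod 6.
Σ = (69) + (76) + (81) + (63) + (32) + (39) = 360
Area = |Σ|/2 = 180.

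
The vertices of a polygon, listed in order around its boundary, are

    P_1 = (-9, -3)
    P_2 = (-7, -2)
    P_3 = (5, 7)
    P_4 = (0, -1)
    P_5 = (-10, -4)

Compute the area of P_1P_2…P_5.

Σ = (-3) + (-39) + (-5) + (-10) + (-6) = -63
Area = |Σ|/2 = 31.5.

31.5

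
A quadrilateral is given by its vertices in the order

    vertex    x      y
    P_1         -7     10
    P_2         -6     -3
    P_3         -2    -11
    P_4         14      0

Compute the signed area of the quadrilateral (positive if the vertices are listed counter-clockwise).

217.5

Cross-terms: 81, 60, 154, 140  ⇒  Σ = 435
Signed area = Σ/2 = 217.5 (positive ⇒ counter-clockwise traversal).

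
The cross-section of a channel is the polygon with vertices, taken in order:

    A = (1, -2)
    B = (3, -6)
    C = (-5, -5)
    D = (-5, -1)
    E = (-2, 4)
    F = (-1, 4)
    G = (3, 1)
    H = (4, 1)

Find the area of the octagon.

Cross-terms: 0, -45, -20, -22, -4, -13, -1, -9  ⇒  Σ = -114
Area = |Σ|/2 = 57.

57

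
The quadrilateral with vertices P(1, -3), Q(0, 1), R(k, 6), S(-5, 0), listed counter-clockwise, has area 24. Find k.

-2

The doubled signed area Σ (x_i y_{i+1} − x_{i+1} y_i) is linear in k.
With k=0 it equals 46; the coefficient of k is -1 (from the two edges through R).
So -1·k + 46 = 2·24 = 48 ⇒ k = -2.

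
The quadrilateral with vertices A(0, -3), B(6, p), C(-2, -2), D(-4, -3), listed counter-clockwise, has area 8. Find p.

0

Write out the shoelace sum; only the two edges meeting at B involve p:
2·Area = [(0·p − 6·(-3)) + (6·(-2) − (-2)·p)] + 10
       = 2·p + 16 = 16
⇒ p = 0.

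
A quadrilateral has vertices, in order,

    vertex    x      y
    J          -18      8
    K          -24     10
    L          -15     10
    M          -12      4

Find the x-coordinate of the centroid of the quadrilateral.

Apply the shoelace (surveyor's) formula. First the cross-terms c_i = x_i·y_{i+1} − x_{i+1}·y_i:
  12, -90, 60, -24  ⇒  2A = -42, A = -21.
Then Σ (x_i + x_{i+1})·c_i = 2106, so x̄ = 2106 / (6·(-21)) = -117/7.

-117/7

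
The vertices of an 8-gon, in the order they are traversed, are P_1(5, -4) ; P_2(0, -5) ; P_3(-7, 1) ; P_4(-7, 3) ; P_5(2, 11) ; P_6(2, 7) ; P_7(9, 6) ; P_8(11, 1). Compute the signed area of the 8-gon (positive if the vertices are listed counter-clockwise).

-161

Apply the shoelace formula: 2A = Σ (x_i·y_{i+1} − x_{i+1}·y_i), indices taken mod 8.
Σ = (-25) + (-35) + (-14) + (-83) + (-8) + (-51) + (-57) + (-49) = -322
Signed area = Σ/2 = -161 (negative ⇒ clockwise traversal).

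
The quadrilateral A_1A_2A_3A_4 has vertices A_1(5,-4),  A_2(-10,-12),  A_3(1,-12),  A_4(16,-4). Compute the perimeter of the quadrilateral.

|A_1A_2| = √((-15)² + (-8)²) = √289 = 17
|A_2A_3| = √((11)² + (0)²) = √121 = 11
|A_3A_4| = √((15)² + (8)²) = √289 = 17
|A_4A_1| = √((-11)² + (0)²) = √121 = 11
Perimeter = 17 + 11 + 17 + 11 = 56.

56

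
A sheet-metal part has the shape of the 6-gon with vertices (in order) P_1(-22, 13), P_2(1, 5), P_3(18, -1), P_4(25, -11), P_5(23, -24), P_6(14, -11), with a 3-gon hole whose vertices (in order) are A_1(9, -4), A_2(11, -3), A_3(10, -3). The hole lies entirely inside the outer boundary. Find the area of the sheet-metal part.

355

Outer boundary:
Cross-terms: -123, -91, -173, -347, 83, -60  ⇒  Σ = -711
Area = |Σ|/2 = 355.5.
Hole:
Apply the shoelace formula: 2A = Σ (x_i·y_{i+1} − x_{i+1}·y_i), indices taken mod 3.
Σ = (17) + (-3) + (-13) = 1
Area = |Σ|/2 = 0.5.
Net area = 355.5 − 0.5 = 355.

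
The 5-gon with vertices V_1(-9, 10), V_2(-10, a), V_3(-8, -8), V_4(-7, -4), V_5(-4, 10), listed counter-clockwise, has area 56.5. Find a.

7

The doubled signed area Σ (x_i y_{i+1} − x_{i+1} y_i) is linear in a.
With a=0 it equals 120; the coefficient of a is -1 (from the two edges through V_2).
So -1·a + 120 = 2·56.5 = 113 ⇒ a = 7.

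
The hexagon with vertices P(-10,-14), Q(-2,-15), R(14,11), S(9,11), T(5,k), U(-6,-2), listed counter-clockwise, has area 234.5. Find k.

7

The doubled signed area Σ (x_i y_{i+1} − x_{i+1} y_i) is linear in k.
With k=0 it equals 364; the coefficient of k is 15 (from the two edges through T).
So 15·k + 364 = 2·234.5 = 469 ⇒ k = 7.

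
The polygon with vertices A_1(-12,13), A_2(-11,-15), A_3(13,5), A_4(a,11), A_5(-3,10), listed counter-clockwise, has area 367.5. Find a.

3

Write out the shoelace sum; only the two edges meeting at A_4 involve a:
2·Area = [(13·11 − a·5) + (a·10 − (-3)·11)] + 544
       = 5·a + 720 = 735
⇒ a = 3.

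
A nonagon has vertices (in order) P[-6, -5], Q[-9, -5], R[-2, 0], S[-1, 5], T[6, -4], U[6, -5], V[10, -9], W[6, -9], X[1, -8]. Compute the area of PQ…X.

99.5

Apply the surveyor's formula: 2A = Σ (x_i·y_{i+1} − x_{i+1}·y_i), indices taken mod 9.
P→Q: (-6)(-5) − (-9)(-5) = -15
Q→R: (-9)(0) − (-2)(-5) = -10
R→S: (-2)(5) − (-1)(0) = -10
S→T: (-1)(-4) − (6)(5) = -26
T→U: (6)(-5) − (6)(-4) = -6
U→V: (6)(-9) − (10)(-5) = -4
V→W: (10)(-9) − (6)(-9) = -36
W→X: (6)(-8) − (1)(-9) = -39
X→P: (1)(-5) − (-6)(-8) = -53
Σ = -199
Area = |Σ|/2 = 99.5.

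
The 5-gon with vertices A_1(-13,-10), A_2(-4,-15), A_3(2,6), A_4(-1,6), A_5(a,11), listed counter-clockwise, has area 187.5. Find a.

-4

Write out the shoelace sum; only the two edges meeting at A_5 involve a:
2·Area = [((-1)·11 − a·6) + (a·(-10) − (-13)·11)] + 179
       = -16·a + 311 = 375
⇒ a = -4.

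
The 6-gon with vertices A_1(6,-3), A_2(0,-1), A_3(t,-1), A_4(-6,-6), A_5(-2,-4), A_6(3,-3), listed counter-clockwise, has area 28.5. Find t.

The doubled signed area Σ (x_i y_{i+1} − x_{i+1} y_i) is linear in t.
With t=0 it equals 27; the coefficient of t is -5 (from the two edges through A_3).
So -5·t + 27 = 2·28.5 = 57 ⇒ t = -6.

-6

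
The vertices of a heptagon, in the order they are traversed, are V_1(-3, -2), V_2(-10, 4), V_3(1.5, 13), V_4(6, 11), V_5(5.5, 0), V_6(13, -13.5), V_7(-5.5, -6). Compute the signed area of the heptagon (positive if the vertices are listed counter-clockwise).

Cross-terms: -32, -136, -61.5, -60.5, -74.25, -152.25, -7  ⇒  Σ = -523.5
Signed area = Σ/2 = -261.75 (negative ⇒ clockwise traversal).

-261.75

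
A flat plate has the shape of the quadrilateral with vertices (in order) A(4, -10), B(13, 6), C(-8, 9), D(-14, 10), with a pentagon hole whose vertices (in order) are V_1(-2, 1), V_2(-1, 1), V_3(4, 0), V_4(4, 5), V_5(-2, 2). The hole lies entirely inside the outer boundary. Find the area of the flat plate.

Outer boundary:
Σ = (154) + (165) + (46) + (100) = 465
Area = |Σ|/2 = 232.5.
Hole:
Apply the shoelace formula: 2A = Σ (x_i·y_{i+1} − x_{i+1}·y_i), indices taken mod 5.
Σ = (-1) + (-4) + (20) + (18) + (2) = 35
Area = |Σ|/2 = 17.5.
Net area = 232.5 − 17.5 = 215.

215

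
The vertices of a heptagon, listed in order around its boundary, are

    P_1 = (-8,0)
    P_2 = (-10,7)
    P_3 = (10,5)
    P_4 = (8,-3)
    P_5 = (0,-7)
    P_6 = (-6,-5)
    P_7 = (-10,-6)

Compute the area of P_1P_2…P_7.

203

Apply Gauss's area formula: 2A = Σ (x_i·y_{i+1} − x_{i+1}·y_i), indices taken mod 7.
Σ = (-56) + (-120) + (-70) + (-56) + (-42) + (-14) + (-48) = -406
Area = |Σ|/2 = 203.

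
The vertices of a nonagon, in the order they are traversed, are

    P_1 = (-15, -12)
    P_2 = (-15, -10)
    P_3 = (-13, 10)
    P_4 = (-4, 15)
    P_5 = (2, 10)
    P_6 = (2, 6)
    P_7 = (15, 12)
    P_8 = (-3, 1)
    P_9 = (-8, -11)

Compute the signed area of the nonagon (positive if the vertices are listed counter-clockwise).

-293

Apply Gauss's area formula: 2A = Σ (x_i·y_{i+1} − x_{i+1}·y_i), indices taken mod 9.
Cross-terms: -30, -280, -155, -70, -8, -66, 51, 41, -69  ⇒  Σ = -586
Signed area = Σ/2 = -293 (negative ⇒ clockwise traversal).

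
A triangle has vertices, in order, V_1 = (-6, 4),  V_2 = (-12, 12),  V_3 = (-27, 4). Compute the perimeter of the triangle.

48

|V_1V_2| = √((-6)² + (8)²) = √100 = 10
|V_2V_3| = √((-15)² + (-8)²) = √289 = 17
|V_3V_1| = √((21)² + (0)²) = √441 = 21
Perimeter = 10 + 17 + 21 = 48.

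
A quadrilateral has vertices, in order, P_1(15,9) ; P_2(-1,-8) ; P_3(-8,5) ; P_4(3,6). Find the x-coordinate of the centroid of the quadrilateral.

Apply Gauss's area formula. First the cross-terms c_i = x_i·y_{i+1} − x_{i+1}·y_i:
  -111, -69, -63, -63  ⇒  2A = -306, A = -153.
Then Σ (x_i + x_{i+1})·c_i = -1752, so x̄ = -1752 / (6·(-153)) = 292/153.

292/153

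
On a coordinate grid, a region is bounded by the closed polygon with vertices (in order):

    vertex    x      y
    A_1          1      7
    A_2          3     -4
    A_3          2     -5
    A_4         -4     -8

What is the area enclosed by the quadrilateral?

44

Σ = (-25) + (-7) + (-36) + (-20) = -88
Area = |Σ|/2 = 44.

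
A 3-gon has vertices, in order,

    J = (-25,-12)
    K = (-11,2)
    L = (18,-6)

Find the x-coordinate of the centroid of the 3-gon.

-6

Apply the surveyor's formula. First the cross-terms c_i = x_i·y_{i+1} − x_{i+1}·y_i:
  -182, 30, -366  ⇒  2A = -518, A = -259.
Then Σ (x_i + x_{i+1})·c_i = 9324, so x̄ = 9324 / (6·(-259)) = -6.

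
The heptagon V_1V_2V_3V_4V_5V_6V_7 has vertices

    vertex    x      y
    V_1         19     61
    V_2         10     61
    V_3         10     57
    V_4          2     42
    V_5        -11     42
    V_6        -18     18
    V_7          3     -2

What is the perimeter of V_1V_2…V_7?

162

|V_1V_2| = √((-9)² + (0)²) = √81 = 9
|V_2V_3| = √((0)² + (-4)²) = √16 = 4
|V_3V_4| = √((-8)² + (-15)²) = √289 = 17
|V_4V_5| = √((-13)² + (0)²) = √169 = 13
|V_5V_6| = √((-7)² + (-24)²) = √625 = 25
|V_6V_7| = √((21)² + (-20)²) = √841 = 29
|V_7V_1| = √((16)² + (63)²) = √4225 = 65
Perimeter = 9 + 4 + 17 + 13 + 25 + 29 + 65 = 162.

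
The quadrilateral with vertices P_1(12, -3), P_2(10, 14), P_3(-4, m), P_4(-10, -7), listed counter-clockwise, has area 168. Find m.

Write out the shoelace sum; only the two edges meeting at P_3 involve m:
2·Area = [(10·m − (-4)·14) + ((-4)·(-7) − (-10)·m)] + 312
       = 20·m + 396 = 336
⇒ m = -3.

-3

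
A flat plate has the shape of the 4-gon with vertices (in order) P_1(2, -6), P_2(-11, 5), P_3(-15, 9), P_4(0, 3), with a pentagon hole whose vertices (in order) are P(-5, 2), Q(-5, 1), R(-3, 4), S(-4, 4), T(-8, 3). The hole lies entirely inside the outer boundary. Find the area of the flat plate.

Outer boundary:
Apply the shoelace (surveyor's) formula: 2A = Σ (x_i·y_{i+1} − x_{i+1}·y_i), indices taken mod 4.
Σ = (-56) + (-24) + (-45) + (-6) = -131
Area = |Σ|/2 = 65.5.
Hole:
Σ = (5) + (-17) + (4) + (20) + (-1) = 11
Area = |Σ|/2 = 5.5.
Net area = 65.5 − 5.5 = 60.

60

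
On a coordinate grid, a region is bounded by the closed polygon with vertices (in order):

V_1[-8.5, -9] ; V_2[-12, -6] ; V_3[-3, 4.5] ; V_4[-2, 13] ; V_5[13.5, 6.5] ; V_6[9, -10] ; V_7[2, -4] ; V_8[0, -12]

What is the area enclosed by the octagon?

341.5

Apply Gauss's area formula: 2A = Σ (x_i·y_{i+1} − x_{i+1}·y_i), indices taken mod 8.
Σ = (-57) + (-72) + (-30) + (-188.5) + (-193.5) + (-16) + (-24) + (-102) = -683
Area = |Σ|/2 = 341.5.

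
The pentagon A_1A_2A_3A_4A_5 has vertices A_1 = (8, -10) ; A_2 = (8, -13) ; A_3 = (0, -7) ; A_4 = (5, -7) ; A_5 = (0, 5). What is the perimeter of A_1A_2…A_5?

|A_1A_2| = √((0)² + (-3)²) = √9 = 3
|A_2A_3| = √((-8)² + (6)²) = √100 = 10
|A_3A_4| = √((5)² + (0)²) = √25 = 5
|A_4A_5| = √((-5)² + (12)²) = √169 = 13
|A_5A_1| = √((8)² + (-15)²) = √289 = 17
Perimeter = 3 + 10 + 5 + 13 + 17 = 48.

48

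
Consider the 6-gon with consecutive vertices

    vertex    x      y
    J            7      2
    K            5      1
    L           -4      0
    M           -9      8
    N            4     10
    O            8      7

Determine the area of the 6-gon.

119

Apply the shoelace (surveyor's) formula: 2A = Σ (x_i·y_{i+1} − x_{i+1}·y_i), indices taken mod 6.
Cross-terms: -3, 4, -32, -122, -52, -33  ⇒  Σ = -238
Area = |Σ|/2 = 119.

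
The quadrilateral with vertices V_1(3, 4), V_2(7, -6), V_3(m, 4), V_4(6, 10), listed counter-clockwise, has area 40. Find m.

Write out the shoelace sum; only the two edges meeting at V_3 involve m:
2·Area = [(7·4 − m·(-6)) + (m·10 − 6·4)] + -52
       = 16·m + -48 = 80
⇒ m = 8.

8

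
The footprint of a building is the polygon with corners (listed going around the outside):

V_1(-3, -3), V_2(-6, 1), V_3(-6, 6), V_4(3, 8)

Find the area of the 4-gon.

V_1→V_2: (-3)(1) − (-6)(-3) = -21
V_2→V_3: (-6)(6) − (-6)(1) = -30
V_3→V_4: (-6)(8) − (3)(6) = -66
V_4→V_1: (3)(-3) − (-3)(8) = 15
Σ = -102
Area = |Σ|/2 = 51.

51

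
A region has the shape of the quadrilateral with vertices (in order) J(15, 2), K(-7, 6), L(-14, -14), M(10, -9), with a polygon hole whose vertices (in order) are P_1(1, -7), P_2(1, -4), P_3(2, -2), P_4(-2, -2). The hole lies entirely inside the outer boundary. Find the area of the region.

345

Outer boundary:
Apply the shoelace (surveyor's) formula: 2A = Σ (x_i·y_{i+1} − x_{i+1}·y_i), indices taken mod 4.
Σ = (104) + (182) + (266) + (155) = 707
Area = |Σ|/2 = 353.5.
Hole:
Apply the shoelace formula: 2A = Σ (x_i·y_{i+1} − x_{i+1}·y_i), indices taken mod 4.
Cross-terms: 3, 6, -8, 16  ⇒  Σ = 17
Area = |Σ|/2 = 8.5.
Net area = 353.5 − 8.5 = 345.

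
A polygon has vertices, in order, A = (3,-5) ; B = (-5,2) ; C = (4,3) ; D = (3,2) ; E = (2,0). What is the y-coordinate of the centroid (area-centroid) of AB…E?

7/57

Apply Gauss's area formula. First the cross-terms c_i = x_i·y_{i+1} − x_{i+1}·y_i:
  -19, -23, -1, -4, -10  ⇒  2A = -57, A = -28.5.
Then Σ (y_i + y_{i+1})·c_i = -21, so ȳ = -21 / (6·(-28.5)) = 7/57.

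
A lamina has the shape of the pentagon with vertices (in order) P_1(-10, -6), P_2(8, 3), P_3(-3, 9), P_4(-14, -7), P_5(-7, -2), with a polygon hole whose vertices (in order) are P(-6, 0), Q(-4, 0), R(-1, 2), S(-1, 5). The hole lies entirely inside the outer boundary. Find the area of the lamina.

Outer boundary:
Apply the shoelace formula: 2A = Σ (x_i·y_{i+1} − x_{i+1}·y_i), indices taken mod 5.
Σ = (18) + (81) + (147) + (-21) + (22) = 247
Area = |Σ|/2 = 123.5.
Hole:
Apply Gauss's area formula: 2A = Σ (x_i·y_{i+1} − x_{i+1}·y_i), indices taken mod 4.
Cross-terms: 0, -8, -3, 30  ⇒  Σ = 19
Area = |Σ|/2 = 9.5.
Net area = 123.5 − 9.5 = 114.

114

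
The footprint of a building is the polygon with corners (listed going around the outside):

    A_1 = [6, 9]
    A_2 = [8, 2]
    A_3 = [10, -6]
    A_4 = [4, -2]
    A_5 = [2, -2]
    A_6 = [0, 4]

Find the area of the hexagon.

Σ = (-60) + (-68) + (4) + (-4) + (8) + (-24) = -144
Area = |Σ|/2 = 72.

72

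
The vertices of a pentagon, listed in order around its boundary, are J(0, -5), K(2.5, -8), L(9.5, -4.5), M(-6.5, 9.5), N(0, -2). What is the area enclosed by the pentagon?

75.625

Σ = (12.5) + (64.75) + (61) + (13) + (0) = 151.25
Area = |Σ|/2 = 75.625.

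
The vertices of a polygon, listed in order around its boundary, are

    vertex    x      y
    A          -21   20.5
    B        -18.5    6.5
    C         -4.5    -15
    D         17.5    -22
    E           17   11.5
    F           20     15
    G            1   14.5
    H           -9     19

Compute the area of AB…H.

Cross-terms: 242.75, 306.75, 361.5, 575.25, 25, 275, 149.5, 214.5  ⇒  Σ = 2150.25
Area = |Σ|/2 = 1075.125.

1075.125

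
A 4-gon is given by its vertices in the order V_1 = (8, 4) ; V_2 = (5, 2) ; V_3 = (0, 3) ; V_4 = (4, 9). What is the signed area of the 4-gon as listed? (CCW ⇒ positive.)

-28.5

Cross-terms: -4, 15, -12, -56  ⇒  Σ = -57
Signed area = Σ/2 = -28.5 (negative ⇒ clockwise traversal).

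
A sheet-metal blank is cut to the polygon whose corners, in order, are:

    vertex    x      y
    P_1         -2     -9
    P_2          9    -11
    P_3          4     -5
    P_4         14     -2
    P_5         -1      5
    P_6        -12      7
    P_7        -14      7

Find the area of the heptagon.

Σ = (103) + (-1) + (62) + (68) + (53) + (14) + (140) = 439
Area = |Σ|/2 = 219.5.

219.5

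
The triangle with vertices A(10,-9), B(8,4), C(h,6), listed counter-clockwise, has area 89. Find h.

Write out the shoelace sum; only the two edges meeting at C involve h:
2·Area = [(8·6 − h·4) + (h·(-9) − 10·6)] + 112
       = -13·h + 100 = 178
⇒ h = -6.

-6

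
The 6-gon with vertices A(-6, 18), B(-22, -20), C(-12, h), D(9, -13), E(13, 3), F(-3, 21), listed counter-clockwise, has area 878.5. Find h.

-25

Write out the shoelace sum; only the two edges meeting at C involve h:
2·Area = [((-22)·h − (-12)·(-20)) + ((-12)·(-13) − 9·h)] + 1066
       = -31·h + 982 = 1757
⇒ h = -25.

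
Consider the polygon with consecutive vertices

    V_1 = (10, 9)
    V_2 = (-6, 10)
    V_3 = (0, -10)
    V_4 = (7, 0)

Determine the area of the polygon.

173.5

V_1→V_2: (10)(10) − (-6)(9) = 154
V_2→V_3: (-6)(-10) − (0)(10) = 60
V_3→V_4: (0)(0) − (7)(-10) = 70
V_4→V_1: (7)(9) − (10)(0) = 63
Σ = 347
Area = |Σ|/2 = 173.5.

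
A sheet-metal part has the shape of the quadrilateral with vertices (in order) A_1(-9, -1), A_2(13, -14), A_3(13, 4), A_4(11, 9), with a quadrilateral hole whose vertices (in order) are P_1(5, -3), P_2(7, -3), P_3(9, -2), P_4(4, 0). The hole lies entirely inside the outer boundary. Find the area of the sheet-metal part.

Outer boundary:
Apply the shoelace (surveyor's) formula: 2A = Σ (x_i·y_{i+1} − x_{i+1}·y_i), indices taken mod 4.
A_1→A_2: (-9)(-14) − (13)(-1) = 139
A_2→A_3: (13)(4) − (13)(-14) = 234
A_3→A_4: (13)(9) − (11)(4) = 73
A_4→A_1: (11)(-1) − (-9)(9) = 70
Σ = 516
Area = |Σ|/2 = 258.
Hole:
P_1→P_2: (5)(-3) − (7)(-3) = 6
P_2→P_3: (7)(-2) − (9)(-3) = 13
P_3→P_4: (9)(0) − (4)(-2) = 8
P_4→P_1: (4)(-3) − (5)(0) = -12
Σ = 15
Area = |Σ|/2 = 7.5.
Net area = 258 − 7.5 = 250.5.

250.5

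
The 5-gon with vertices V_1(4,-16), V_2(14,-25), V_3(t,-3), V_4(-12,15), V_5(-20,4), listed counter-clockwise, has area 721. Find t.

21

The doubled signed area Σ (x_i y_{i+1} − x_{i+1} y_i) is linear in t.
With t=0 it equals 602; the coefficient of t is 40 (from the two edges through V_3).
So 40·t + 602 = 2·721 = 1442 ⇒ t = 21.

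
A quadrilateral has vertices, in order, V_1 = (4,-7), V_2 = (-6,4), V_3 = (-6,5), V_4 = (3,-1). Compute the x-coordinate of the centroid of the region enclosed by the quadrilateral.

-16/87

Apply the shoelace formula. First the cross-terms c_i = x_i·y_{i+1} − x_{i+1}·y_i:
  -26, -6, -9, -17  ⇒  2A = -58, A = -29.
Then Σ (x_i + x_{i+1})·c_i = 32, so x̄ = 32 / (6·(-29)) = -16/87.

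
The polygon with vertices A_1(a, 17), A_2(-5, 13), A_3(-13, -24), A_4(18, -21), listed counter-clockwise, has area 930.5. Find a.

Write out the shoelace sum; only the two edges meeting at A_1 involve a:
2·Area = [(18·17 − a·(-21)) + (a·13 − (-5)·17)] + 994
       = 34·a + 1385 = 1861
⇒ a = 14.

14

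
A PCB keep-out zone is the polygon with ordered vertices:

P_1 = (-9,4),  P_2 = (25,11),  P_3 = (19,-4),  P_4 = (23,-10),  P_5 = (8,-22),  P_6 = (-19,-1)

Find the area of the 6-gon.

771.5

Apply the surveyor's formula: 2A = Σ (x_i·y_{i+1} − x_{i+1}·y_i), indices taken mod 6.
Cross-terms: -199, -309, -98, -426, -426, -85  ⇒  Σ = -1543
Area = |Σ|/2 = 771.5.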